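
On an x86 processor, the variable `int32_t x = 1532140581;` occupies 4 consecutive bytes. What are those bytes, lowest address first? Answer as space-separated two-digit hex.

25 9C 52 5B

1532140581 in hexadecimal, padded to 32 bits, is 0x5B529C25.
Split into bytes (most-significant first): 5B 52 9C 25.
Little-endian stores the least-significant byte at the lowest address.
So at ascending addresses the bytes are 25 9C 52 5B.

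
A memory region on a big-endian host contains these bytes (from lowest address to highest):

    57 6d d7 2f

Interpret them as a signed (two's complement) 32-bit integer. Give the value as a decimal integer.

1466816303

In big-endian order the high byte comes first in memory.
The bytes are already most-significant first: 0x576DD72F.
0x576DD72F = 1466816303.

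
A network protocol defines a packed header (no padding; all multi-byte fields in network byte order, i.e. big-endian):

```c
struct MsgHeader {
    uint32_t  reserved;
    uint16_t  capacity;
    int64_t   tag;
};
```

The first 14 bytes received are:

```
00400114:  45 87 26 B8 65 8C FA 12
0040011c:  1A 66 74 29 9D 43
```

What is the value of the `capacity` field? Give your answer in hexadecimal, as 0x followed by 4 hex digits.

0x658C

`capacity` follows `reserved` (4 bytes), so it starts at byte offset 4 and occupies 2 bytes.
Bytes at offsets 4..5: 65 8C.
In big-endian order the high byte comes first in memory.
The bytes are already most-significant first: 0x658C.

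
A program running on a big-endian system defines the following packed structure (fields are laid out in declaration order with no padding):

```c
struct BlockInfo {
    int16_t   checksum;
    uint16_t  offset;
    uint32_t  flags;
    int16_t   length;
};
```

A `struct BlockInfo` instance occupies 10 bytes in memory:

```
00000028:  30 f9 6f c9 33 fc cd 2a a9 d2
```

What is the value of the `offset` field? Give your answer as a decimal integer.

`offset` follows `checksum` (2 bytes), so it starts at byte offset 2 and occupies 2 bytes.
Bytes at offsets 2..3: 6F C9.
In big-endian order the high byte comes first in memory.
The bytes are already most-significant first: 0x6FC9.
0x6FC9 = 28617.

28617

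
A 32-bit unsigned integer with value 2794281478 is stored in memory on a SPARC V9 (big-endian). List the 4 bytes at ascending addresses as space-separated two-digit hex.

2794281478 in hexadecimal, padded to 32 bits, is 0xA68D5A06.
Split into bytes (most-significant first): A6 8D 5A 06.
In big-endian order the high byte comes first in memory.
So the memory order matches the most-significant-first order: A6 8D 5A 06.

A6 8D 5A 06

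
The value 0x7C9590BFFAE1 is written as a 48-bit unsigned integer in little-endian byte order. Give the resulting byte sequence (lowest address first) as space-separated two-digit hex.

Split into bytes (most-significant first): 7C 95 90 BF FA E1.
Little-endian stores the least-significant byte at the lowest address.
So at ascending addresses the bytes are E1 FA BF 90 95 7C.

E1 FA BF 90 95 7C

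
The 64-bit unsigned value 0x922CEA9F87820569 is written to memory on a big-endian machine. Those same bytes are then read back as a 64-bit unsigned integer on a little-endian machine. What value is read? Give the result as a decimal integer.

7567598267881106578

Stored big-endian, the bytes at ascending addresses are 92 2C EA 9F 87 82 05 69.
Read back as little-endian, the first byte is least significant, giving 0x690582879FEA2C92.
0x690582879FEA2C92 = 7567598267881106578.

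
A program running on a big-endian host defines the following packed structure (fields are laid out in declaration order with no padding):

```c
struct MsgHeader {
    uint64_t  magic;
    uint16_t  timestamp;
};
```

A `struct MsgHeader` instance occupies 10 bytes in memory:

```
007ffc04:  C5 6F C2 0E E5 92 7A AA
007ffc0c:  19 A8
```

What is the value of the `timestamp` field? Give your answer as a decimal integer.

6568

`timestamp` follows `magic` (8 bytes), so it starts at byte offset 8 and occupies 2 bytes.
Bytes at offsets 8..9: 19 A8.
Big-endian: lowest address holds the most-significant byte.
The bytes are already most-significant first: 0x19A8.
0x19A8 = 6568.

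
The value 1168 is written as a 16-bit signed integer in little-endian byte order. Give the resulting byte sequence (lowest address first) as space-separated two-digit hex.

1168 in hexadecimal, padded to 16 bits, is 0x0490.
Split into bytes (most-significant first): 04 90.
Little-endian stores the least-significant byte at the lowest address.
So at ascending addresses the bytes are 90 04.

90 04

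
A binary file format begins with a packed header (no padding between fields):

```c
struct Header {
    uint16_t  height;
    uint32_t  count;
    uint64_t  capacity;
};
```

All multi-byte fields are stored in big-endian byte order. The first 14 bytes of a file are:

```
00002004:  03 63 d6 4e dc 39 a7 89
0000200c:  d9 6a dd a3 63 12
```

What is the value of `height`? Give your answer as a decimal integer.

`height` is the first field, at byte offset 0, occupying 2 bytes.
Bytes at offsets 0..1: 03 63.
Big-endian: lowest address holds the most-significant byte.
The bytes are already most-significant first: 0x0363.
0x0363 = 867.

867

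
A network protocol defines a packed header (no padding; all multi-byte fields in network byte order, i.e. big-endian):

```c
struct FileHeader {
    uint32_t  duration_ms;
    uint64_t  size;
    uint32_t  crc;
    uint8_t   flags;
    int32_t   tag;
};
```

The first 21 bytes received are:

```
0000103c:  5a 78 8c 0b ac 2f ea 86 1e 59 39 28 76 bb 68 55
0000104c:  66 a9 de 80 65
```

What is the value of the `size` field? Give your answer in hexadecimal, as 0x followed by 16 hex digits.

`size` follows `duration_ms` (4 bytes), so it starts at byte offset 4 and occupies 8 bytes.
Bytes at offsets 4..11: AC 2F EA 86 1E 59 39 28.
Big-endian stores the most-significant byte at the lowest address.
The bytes are already most-significant first: 0xAC2FEA861E593928.

0xAC2FEA861E593928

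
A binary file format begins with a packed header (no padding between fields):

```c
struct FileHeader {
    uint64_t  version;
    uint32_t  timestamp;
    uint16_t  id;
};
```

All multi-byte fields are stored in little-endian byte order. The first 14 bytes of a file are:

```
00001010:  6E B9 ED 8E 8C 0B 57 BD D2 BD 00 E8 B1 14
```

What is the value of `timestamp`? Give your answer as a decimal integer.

`timestamp` follows `version` (8 bytes), so it starts at byte offset 8 and occupies 4 bytes.
Bytes at offsets 8..11: D2 BD 00 E8.
In little-endian order the low byte comes first in memory.
Reassemble most-significant byte first: E8 00 BD D2 → 0xE800BDD2.
0xE800BDD2 = 3892362706.

3892362706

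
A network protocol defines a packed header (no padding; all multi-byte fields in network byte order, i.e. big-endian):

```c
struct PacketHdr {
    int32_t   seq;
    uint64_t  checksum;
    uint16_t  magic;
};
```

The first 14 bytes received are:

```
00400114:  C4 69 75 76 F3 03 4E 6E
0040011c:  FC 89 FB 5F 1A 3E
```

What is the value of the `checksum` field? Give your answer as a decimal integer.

17510926014736890719

`checksum` follows `seq` (4 bytes), so it starts at byte offset 4 and occupies 8 bytes.
Bytes at offsets 4..11: F3 03 4E 6E FC 89 FB 5F.
Big-endian stores the most-significant byte at the lowest address.
The bytes are already most-significant first: 0xF3034E6EFC89FB5F.
0xF3034E6EFC89FB5F = 17510926014736890719.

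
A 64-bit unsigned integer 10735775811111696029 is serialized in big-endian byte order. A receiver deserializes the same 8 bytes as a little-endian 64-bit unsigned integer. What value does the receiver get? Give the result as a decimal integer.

10735775811111696029 in 64-bit hexadecimal is 0x94FD2338398B369D.
Stored big-endian, the bytes at ascending addresses are 94 FD 23 38 39 8B 36 9D.
Read back as little-endian, the first byte is least significant, giving 0x9D368B393823FD94.
0x9D368B393823FD94 = 11328394990568340884.

11328394990568340884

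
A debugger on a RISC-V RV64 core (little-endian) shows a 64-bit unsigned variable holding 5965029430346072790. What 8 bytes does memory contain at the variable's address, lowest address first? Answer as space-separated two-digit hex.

5965029430346072790 in hexadecimal, padded to 64 bits, is 0x52C80AA9AE8742D6.
Split into bytes (most-significant first): 52 C8 0A A9 AE 87 42 D6.
In little-endian order the low byte comes first in memory.
So at ascending addresses the bytes are D6 42 87 AE A9 0A C8 52.

D6 42 87 AE A9 0A C8 52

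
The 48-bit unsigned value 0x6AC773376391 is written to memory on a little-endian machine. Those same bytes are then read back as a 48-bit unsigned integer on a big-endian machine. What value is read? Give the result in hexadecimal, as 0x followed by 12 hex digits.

0x91633773C76A

Stored little-endian, the bytes at ascending addresses are 91 63 37 73 C7 6A.
Read back as big-endian, the last byte is least significant, giving 0x91633773C76A.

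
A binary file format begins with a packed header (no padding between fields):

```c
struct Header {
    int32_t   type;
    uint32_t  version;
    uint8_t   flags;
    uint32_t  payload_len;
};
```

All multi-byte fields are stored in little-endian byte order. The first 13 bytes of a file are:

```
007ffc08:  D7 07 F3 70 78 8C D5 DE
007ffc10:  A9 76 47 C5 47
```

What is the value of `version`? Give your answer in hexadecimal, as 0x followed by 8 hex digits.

0xDED58C78

`version` follows `type` (4 bytes), so it starts at byte offset 4 and occupies 4 bytes.
Bytes at offsets 4..7: 78 8C D5 DE.
Little-endian stores the least-significant byte at the lowest address.
Reassemble most-significant byte first: DE D5 8C 78 → 0xDED58C78.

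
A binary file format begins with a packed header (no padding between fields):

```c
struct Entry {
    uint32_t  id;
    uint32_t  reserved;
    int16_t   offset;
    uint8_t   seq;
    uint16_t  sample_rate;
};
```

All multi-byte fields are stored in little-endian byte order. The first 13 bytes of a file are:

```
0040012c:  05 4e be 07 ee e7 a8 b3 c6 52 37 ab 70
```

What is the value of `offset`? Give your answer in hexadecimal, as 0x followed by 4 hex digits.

0x52C6

`offset` follows `id` (4 B), `reserved` (4 B), so it starts at offset 4 + 4 = 8 and occupies 2 bytes.
Bytes at offsets 8..9: C6 52.
Little-endian: lowest address holds the least-significant byte.
Reassemble most-significant byte first: 52 C6 → 0x52C6.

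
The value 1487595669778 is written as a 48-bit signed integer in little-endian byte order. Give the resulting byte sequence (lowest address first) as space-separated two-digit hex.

1487595669778 in hexadecimal, padded to 48 bits, is 0x015A5B9C8912.
Split into bytes (most-significant first): 01 5A 5B 9C 89 12.
Little-endian stores the least-significant byte at the lowest address.
So at ascending addresses the bytes are 12 89 9C 5B 5A 01.

12 89 9C 5B 5A 01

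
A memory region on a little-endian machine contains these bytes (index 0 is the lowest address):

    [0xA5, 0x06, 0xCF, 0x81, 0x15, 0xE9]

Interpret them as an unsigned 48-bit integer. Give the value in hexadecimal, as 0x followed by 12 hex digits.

Little-endian stores the least-significant byte at the lowest address.
Reassemble most-significant byte first: E9 15 81 CF 06 A5 → 0xE91581CF06A5.

0xE91581CF06A5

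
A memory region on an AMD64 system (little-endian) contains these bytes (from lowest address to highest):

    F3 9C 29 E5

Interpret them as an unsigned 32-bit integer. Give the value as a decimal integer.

3844709619

Little-endian stores the least-significant byte at the lowest address.
Reassemble most-significant byte first: E5 29 9C F3 → 0xE5299CF3.
0xE5299CF3 = 3844709619.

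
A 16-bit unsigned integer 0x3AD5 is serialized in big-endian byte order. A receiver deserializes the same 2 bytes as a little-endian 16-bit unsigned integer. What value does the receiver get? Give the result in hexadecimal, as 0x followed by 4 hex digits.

Stored big-endian, the bytes at ascending addresses are 3A D5.
Read back as little-endian, the first byte is least significant, giving 0xD53A.

0xD53A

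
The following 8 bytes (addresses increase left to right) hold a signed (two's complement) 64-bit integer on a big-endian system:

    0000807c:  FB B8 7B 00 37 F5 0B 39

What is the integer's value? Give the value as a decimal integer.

-308361333605856455

In big-endian order the high byte comes first in memory.
The bytes are already most-significant first: 0xFBB87B0037F50B39.
Top bit is set, so as a signed 64-bit value this is 0xFBB87B0037F50B39 − 2^64 = -308361333605856455.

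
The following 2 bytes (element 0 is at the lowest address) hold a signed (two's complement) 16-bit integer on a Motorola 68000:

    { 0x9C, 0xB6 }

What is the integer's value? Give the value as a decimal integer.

-25418

Big-endian stores the most-significant byte at the lowest address.
The bytes are already most-significant first: 0x9CB6.
Top bit is set, so as a signed 16-bit value this is 0x9CB6 − 2^16 = -25418.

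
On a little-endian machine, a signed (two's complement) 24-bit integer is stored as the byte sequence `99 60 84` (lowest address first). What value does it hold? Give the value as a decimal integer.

-8101735

Little-endian stores the least-significant byte at the lowest address.
Reassemble most-significant byte first: 84 60 99 → 0x846099.
Top bit is set, so as a signed 24-bit value this is 0x846099 − 2^24 = -8101735.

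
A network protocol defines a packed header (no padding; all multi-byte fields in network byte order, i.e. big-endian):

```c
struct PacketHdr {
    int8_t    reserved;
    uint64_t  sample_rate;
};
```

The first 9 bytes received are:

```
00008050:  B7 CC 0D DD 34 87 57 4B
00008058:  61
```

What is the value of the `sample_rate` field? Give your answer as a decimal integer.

`sample_rate` follows `reserved` (1 byte), so it starts at byte offset 1 and occupies 8 bytes.
Bytes at offsets 1..8: CC 0D DD 34 87 57 4B 61.
Big-endian stores the most-significant byte at the lowest address.
The bytes are already most-significant first: 0xCC0DDD3487574B61.
0xCC0DDD3487574B61 = 14703651576113220449.

14703651576113220449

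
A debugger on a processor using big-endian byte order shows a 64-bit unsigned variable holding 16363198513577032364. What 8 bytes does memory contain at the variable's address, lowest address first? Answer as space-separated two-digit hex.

E3 15 C2 5A 26 F5 7A AC

16363198513577032364 in hexadecimal, padded to 64 bits, is 0xE315C25A26F57AAC.
Split into bytes (most-significant first): E3 15 C2 5A 26 F5 7A AC.
Big-endian stores the most-significant byte at the lowest address.
So the memory order matches the most-significant-first order: E3 15 C2 5A 26 F5 7A AC.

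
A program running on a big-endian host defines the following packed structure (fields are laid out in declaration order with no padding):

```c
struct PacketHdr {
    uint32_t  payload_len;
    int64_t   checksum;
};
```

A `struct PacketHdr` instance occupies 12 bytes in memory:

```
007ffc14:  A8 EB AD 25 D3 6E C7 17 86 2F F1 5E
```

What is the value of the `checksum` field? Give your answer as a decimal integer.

-3211410580419120802

`checksum` follows `payload_len` (4 bytes), so it starts at byte offset 4 and occupies 8 bytes.
Bytes at offsets 4..11: D3 6E C7 17 86 2F F1 5E.
Big-endian: lowest address holds the most-significant byte.
The bytes are already most-significant first: 0xD36EC717862FF15E.
Top bit is set, so as a signed 64-bit value this is 0xD36EC717862FF15E − 2^64 = -3211410580419120802.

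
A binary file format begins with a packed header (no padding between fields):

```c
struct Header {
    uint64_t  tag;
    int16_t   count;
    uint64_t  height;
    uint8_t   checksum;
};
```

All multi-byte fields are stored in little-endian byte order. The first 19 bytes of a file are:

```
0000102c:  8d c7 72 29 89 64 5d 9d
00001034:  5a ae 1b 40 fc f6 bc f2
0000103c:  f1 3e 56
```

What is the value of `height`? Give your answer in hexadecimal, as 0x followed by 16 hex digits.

0x3EF1F2BCF6FC401B

`height` follows `tag` (8 B), `count` (2 B), so it starts at offset 8 + 2 = 10 and occupies 8 bytes.
Bytes at offsets 10..17: 1B 40 FC F6 BC F2 F1 3E.
Little-endian: lowest address holds the least-significant byte.
Reassemble most-significant byte first: 3E F1 F2 BC F6 FC 40 1B → 0x3EF1F2BCF6FC401B.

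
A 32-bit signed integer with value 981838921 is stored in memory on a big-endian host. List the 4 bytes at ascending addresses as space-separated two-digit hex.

981838921 in hexadecimal, padded to 32 bits, is 0x3A85AC49.
Split into bytes (most-significant first): 3A 85 AC 49.
Big-endian: lowest address holds the most-significant byte.
So the memory order matches the most-significant-first order: 3A 85 AC 49.

3A 85 AC 49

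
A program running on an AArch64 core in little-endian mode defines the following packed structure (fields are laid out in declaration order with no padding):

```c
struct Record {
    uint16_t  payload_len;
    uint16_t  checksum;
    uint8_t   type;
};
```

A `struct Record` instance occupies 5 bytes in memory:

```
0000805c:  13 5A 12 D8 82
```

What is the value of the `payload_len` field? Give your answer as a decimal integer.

`payload_len` is the first field, at byte offset 0, occupying 2 bytes.
Bytes at offsets 0..1: 13 5A.
Little-endian stores the least-significant byte at the lowest address.
Reassemble most-significant byte first: 5A 13 → 0x5A13.
0x5A13 = 23059.

23059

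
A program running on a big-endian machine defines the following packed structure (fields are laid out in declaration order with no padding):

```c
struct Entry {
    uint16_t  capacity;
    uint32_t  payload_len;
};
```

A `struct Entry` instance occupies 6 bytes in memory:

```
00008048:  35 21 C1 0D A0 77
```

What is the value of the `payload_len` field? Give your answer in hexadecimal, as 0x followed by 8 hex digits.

`payload_len` follows `capacity` (2 bytes), so it starts at byte offset 2 and occupies 4 bytes.
Bytes at offsets 2..5: C1 0D A0 77.
Big-endian stores the most-significant byte at the lowest address.
The bytes are already most-significant first: 0xC10DA077.

0xC10DA077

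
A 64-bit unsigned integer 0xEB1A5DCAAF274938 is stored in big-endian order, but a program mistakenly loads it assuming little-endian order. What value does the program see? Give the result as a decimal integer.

4055816575391701739

Stored big-endian, the bytes at ascending addresses are EB 1A 5D CA AF 27 49 38.
Read back as little-endian, the first byte is least significant, giving 0x384927AFCA5D1AEB.
0x384927AFCA5D1AEB = 4055816575391701739.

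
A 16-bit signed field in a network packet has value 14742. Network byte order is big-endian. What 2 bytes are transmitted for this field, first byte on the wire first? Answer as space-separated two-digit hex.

14742 in hexadecimal, padded to 16 bits, is 0x3996.
Split into bytes (most-significant first): 39 96.
Big-endian stores the most-significant byte at the lowest address.
So the memory order matches the most-significant-first order: 39 96.

39 96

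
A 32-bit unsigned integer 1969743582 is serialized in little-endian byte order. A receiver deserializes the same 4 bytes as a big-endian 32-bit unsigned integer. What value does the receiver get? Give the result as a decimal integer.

3739641717

1969743582 in 32-bit hexadecimal is 0x7567E6DE.
Stored little-endian, the bytes at ascending addresses are DE E6 67 75.
Read back as big-endian, the last byte is least significant, giving 0xDEE66775.
0xDEE66775 = 3739641717.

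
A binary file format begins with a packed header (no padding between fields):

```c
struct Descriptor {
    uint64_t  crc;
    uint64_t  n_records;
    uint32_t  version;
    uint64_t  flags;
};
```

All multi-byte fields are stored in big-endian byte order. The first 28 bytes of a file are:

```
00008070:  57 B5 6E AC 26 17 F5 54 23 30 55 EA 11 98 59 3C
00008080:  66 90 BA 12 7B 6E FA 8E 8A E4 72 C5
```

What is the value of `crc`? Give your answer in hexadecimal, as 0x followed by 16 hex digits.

0x57B56EAC2617F554

`crc` is the first field, at byte offset 0, occupying 8 bytes.
Bytes at offsets 0..7: 57 B5 6E AC 26 17 F5 54.
Big-endian stores the most-significant byte at the lowest address.
The bytes are already most-significant first: 0x57B56EAC2617F554.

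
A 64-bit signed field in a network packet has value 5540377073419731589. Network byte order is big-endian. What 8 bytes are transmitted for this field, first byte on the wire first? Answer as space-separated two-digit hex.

5540377073419731589 in hexadecimal, padded to 64 bits, is 0x4CE35F9816E6C285.
Split into bytes (most-significant first): 4C E3 5F 98 16 E6 C2 85.
Big-endian: lowest address holds the most-significant byte.
So the memory order matches the most-significant-first order: 4C E3 5F 98 16 E6 C2 85.

4C E3 5F 98 16 E6 C2 85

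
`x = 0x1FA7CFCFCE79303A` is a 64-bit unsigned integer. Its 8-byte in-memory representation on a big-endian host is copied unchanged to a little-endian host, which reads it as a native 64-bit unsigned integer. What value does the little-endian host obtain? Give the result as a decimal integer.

4192985182238648095

Stored big-endian, the bytes at ascending addresses are 1F A7 CF CF CE 79 30 3A.
Read back as little-endian, the first byte is least significant, giving 0x3A3079CECFCFA71F.
0x3A3079CECFCFA71F = 4192985182238648095.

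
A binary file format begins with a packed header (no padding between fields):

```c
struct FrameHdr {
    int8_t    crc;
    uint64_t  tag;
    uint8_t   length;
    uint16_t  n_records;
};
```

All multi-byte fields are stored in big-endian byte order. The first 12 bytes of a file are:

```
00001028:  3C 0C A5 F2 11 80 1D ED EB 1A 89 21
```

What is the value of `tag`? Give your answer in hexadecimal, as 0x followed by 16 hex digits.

`tag` follows `crc` (1 byte), so it starts at byte offset 1 and occupies 8 bytes.
Bytes at offsets 1..8: 0C A5 F2 11 80 1D ED EB.
Big-endian: lowest address holds the most-significant byte.
The bytes are already most-significant first: 0x0CA5F211801DEDEB.

0x0CA5F211801DEDEB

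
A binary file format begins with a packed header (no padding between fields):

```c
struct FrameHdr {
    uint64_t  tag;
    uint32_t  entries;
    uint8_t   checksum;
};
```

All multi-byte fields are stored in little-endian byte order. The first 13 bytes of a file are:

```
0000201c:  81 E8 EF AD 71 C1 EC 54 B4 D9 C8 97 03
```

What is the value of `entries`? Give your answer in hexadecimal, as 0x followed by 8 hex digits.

0x97C8D9B4

`entries` follows `tag` (8 bytes), so it starts at byte offset 8 and occupies 4 bytes.
Bytes at offsets 8..11: B4 D9 C8 97.
Little-endian: lowest address holds the least-significant byte.
Reassemble most-significant byte first: 97 C8 D9 B4 → 0x97C8D9B4.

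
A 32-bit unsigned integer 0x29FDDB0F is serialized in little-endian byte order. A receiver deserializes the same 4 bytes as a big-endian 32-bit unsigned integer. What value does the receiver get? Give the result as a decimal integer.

Stored little-endian, the bytes at ascending addresses are 0F DB FD 29.
Read back as big-endian, the last byte is least significant, giving 0x0FDBFD29.
0x0FDBFD29 = 266075433.

266075433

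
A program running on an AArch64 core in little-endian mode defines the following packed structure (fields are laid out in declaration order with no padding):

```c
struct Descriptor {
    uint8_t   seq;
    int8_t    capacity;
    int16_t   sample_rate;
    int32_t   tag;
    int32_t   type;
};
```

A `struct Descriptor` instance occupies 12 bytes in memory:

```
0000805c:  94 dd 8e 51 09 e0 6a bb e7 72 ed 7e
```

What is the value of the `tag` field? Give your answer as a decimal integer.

`tag` follows `seq` (1 B), `capacity` (1 B), `sample_rate` (2 B), so it starts at offset 1 + 1 + 2 = 4 and occupies 4 bytes.
Bytes at offsets 4..7: 09 E0 6A BB.
Little-endian stores the least-significant byte at the lowest address.
Reassemble most-significant byte first: BB 6A E0 09 → 0xBB6AE009.
Top bit is set, so as a signed 32-bit value this is 0xBB6AE009 − 2^32 = -1150623735.

-1150623735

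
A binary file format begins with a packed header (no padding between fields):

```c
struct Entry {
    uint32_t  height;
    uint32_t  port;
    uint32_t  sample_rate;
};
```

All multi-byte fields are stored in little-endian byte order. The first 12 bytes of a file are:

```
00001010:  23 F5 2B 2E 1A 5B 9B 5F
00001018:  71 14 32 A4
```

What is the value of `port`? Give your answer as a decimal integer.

1604016922

`port` follows `height` (4 bytes), so it starts at byte offset 4 and occupies 4 bytes.
Bytes at offsets 4..7: 1A 5B 9B 5F.
In little-endian order the low byte comes first in memory.
Reassemble most-significant byte first: 5F 9B 5B 1A → 0x5F9B5B1A.
0x5F9B5B1A = 1604016922.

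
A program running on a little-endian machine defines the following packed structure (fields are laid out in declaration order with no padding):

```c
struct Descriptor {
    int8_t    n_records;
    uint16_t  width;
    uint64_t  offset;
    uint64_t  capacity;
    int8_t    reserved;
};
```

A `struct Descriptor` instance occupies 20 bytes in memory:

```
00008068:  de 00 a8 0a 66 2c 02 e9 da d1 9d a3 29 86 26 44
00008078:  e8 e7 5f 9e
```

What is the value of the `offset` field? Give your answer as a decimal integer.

11372111228385912330

`offset` follows `n_records` (1 B), `width` (2 B), so it starts at offset 1 + 2 = 3 and occupies 8 bytes.
Bytes at offsets 3..10: 0A 66 2C 02 E9 DA D1 9D.
Little-endian stores the least-significant byte at the lowest address.
Reassemble most-significant byte first: 9D D1 DA E9 02 2C 66 0A → 0x9DD1DAE9022C660A.
0x9DD1DAE9022C660A = 11372111228385912330.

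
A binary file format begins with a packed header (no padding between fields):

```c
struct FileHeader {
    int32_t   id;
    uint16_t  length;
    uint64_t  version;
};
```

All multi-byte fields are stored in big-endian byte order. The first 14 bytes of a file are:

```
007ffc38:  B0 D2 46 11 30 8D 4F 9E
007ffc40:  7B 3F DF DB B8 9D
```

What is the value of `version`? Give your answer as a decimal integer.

`version` follows `id` (4 B), `length` (2 B), so it starts at offset 4 + 2 = 6 and occupies 8 bytes.
Bytes at offsets 6..13: 4F 9E 7B 3F DF DB B8 9D.
Big-endian: lowest address holds the most-significant byte.
The bytes are already most-significant first: 0x4F9E7B3FDFDBB89D.
0x4F9E7B3FDFDBB89D = 5737158489585465501.

5737158489585465501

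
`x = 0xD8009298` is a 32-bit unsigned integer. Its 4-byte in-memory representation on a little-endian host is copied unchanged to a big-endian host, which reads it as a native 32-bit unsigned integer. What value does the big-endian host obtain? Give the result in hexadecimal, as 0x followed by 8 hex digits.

0x989200D8

Stored little-endian, the bytes at ascending addresses are 98 92 00 D8.
Read back as big-endian, the last byte is least significant, giving 0x989200D8.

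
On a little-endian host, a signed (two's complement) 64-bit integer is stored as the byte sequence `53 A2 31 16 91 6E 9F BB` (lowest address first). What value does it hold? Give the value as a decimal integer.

-4927097897898368429

Little-endian stores the least-significant byte at the lowest address.
Reassemble most-significant byte first: BB 9F 6E 91 16 31 A2 53 → 0xBB9F6E911631A253.
Top bit is set, so as a signed 64-bit value this is 0xBB9F6E911631A253 − 2^64 = -4927097897898368429.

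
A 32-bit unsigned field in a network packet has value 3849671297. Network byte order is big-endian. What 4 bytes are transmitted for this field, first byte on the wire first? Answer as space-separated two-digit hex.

3849671297 in hexadecimal, padded to 32 bits, is 0xE5755281.
Split into bytes (most-significant first): E5 75 52 81.
In big-endian order the high byte comes first in memory.
So the memory order matches the most-significant-first order: E5 75 52 81.

E5 75 52 81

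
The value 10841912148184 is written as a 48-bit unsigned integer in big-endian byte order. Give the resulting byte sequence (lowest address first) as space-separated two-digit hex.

10841912148184 in hexadecimal, padded to 48 bits, is 0x09DC545280D8.
Split into bytes (most-significant first): 09 DC 54 52 80 D8.
Big-endian: lowest address holds the most-significant byte.
So the memory order matches the most-significant-first order: 09 DC 54 52 80 D8.

09 DC 54 52 80 D8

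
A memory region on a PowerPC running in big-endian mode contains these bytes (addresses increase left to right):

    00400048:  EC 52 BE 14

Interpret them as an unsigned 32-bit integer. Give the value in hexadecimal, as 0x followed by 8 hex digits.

Big-endian: lowest address holds the most-significant byte.
The bytes are already most-significant first: 0xEC52BE14.

0xEC52BE14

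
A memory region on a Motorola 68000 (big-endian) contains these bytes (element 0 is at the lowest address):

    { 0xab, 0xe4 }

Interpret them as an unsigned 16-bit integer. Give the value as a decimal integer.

44004

Big-endian: lowest address holds the most-significant byte.
The bytes are already most-significant first: 0xABE4.
0xABE4 = 44004.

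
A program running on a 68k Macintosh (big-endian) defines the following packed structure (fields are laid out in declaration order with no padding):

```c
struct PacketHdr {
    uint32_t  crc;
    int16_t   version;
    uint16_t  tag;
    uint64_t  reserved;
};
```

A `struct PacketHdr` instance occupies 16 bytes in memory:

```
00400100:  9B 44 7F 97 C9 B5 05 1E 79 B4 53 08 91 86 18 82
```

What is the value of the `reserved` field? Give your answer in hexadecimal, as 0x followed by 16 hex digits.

`reserved` follows `crc` (4 B), `version` (2 B), `tag` (2 B), so it starts at offset 4 + 2 + 2 = 8 and occupies 8 bytes.
Bytes at offsets 8..15: 79 B4 53 08 91 86 18 82.
Big-endian: lowest address holds the most-significant byte.
The bytes are already most-significant first: 0x79B4530891861882.

0x79B4530891861882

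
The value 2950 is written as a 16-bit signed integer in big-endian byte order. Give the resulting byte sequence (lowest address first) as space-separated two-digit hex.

2950 in hexadecimal, padded to 16 bits, is 0x0B86.
Split into bytes (most-significant first): 0B 86.
In big-endian order the high byte comes first in memory.
So the memory order matches the most-significant-first order: 0B 86.

0B 86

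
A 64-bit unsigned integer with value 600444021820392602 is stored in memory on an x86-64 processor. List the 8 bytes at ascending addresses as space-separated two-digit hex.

9A 84 1C 14 A8 34 55 08

600444021820392602 in hexadecimal, padded to 64 bits, is 0x085534A8141C849A.
Split into bytes (most-significant first): 08 55 34 A8 14 1C 84 9A.
In little-endian order the low byte comes first in memory.
So at ascending addresses the bytes are 9A 84 1C 14 A8 34 55 08.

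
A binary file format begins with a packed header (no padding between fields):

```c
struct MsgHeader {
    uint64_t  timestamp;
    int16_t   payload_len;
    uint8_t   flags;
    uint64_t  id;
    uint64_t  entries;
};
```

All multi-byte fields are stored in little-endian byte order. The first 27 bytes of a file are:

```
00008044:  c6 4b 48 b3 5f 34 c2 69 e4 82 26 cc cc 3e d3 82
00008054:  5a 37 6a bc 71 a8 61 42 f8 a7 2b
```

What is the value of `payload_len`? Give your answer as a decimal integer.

`payload_len` follows `timestamp` (8 bytes), so it starts at byte offset 8 and occupies 2 bytes.
Bytes at offsets 8..9: E4 82.
Little-endian: lowest address holds the least-significant byte.
Reassemble most-significant byte first: 82 E4 → 0x82E4.
Top bit is set, so as a signed 16-bit value this is 0x82E4 − 2^16 = -32028.

-32028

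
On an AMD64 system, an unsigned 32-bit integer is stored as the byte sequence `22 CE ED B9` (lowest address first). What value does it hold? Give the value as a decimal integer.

Little-endian: lowest address holds the least-significant byte.
Reassemble most-significant byte first: B9 ED CE 22 → 0xB9EDCE22.
0xB9EDCE22 = 3119369762.

3119369762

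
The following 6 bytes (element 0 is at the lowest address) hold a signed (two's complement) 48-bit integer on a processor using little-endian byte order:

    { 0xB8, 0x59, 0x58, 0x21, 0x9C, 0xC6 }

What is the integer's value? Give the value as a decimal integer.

Little-endian: lowest address holds the least-significant byte.
Reassemble most-significant byte first: C6 9C 21 58 59 B8 → 0xC69C215859B8.
Top bit is set, so as a signed 48-bit value this is 0xC69C215859B8 − 2^48 = -63101100074568.

-63101100074568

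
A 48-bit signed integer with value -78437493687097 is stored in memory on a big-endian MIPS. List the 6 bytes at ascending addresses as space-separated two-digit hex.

Two's complement of -78437493687097 in 48 bits: 78437493687097 = 0x4756A6F2C339; invert → 0xB8A9590D3CC6; add 1 → 0xB8A9590D3CC7.
Split into bytes (most-significant first): B8 A9 59 0D 3C C7.
In big-endian order the high byte comes first in memory.
So the memory order matches the most-significant-first order: B8 A9 59 0D 3C C7.

B8 A9 59 0D 3C C7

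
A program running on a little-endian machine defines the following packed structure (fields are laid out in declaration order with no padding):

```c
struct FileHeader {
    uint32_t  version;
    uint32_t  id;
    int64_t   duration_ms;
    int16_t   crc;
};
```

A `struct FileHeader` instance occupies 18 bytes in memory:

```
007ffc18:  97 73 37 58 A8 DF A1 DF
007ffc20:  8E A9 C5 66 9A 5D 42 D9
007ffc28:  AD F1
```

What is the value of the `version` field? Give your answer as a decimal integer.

`version` is the first field, at byte offset 0, occupying 4 bytes.
Bytes at offsets 0..3: 97 73 37 58.
Little-endian: lowest address holds the least-significant byte.
Reassemble most-significant byte first: 58 37 73 97 → 0x58377397.
0x58377397 = 1480029079.

1480029079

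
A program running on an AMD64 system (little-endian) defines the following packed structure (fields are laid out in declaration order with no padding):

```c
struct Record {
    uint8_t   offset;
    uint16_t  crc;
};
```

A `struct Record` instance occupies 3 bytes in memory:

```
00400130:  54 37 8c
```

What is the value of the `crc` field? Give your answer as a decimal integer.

35895

`crc` follows `offset` (1 byte), so it starts at byte offset 1 and occupies 2 bytes.
Bytes at offsets 1..2: 37 8C.
In little-endian order the low byte comes first in memory.
Reassemble most-significant byte first: 8C 37 → 0x8C37.
0x8C37 = 35895.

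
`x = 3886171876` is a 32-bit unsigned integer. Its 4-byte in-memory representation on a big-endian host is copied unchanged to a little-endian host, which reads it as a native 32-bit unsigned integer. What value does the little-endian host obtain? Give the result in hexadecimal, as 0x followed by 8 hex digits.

3886171876 in 32-bit hexadecimal is 0xE7A246E4.
Stored big-endian, the bytes at ascending addresses are E7 A2 46 E4.
Read back as little-endian, the first byte is least significant, giving 0xE446A2E7.

0xE446A2E7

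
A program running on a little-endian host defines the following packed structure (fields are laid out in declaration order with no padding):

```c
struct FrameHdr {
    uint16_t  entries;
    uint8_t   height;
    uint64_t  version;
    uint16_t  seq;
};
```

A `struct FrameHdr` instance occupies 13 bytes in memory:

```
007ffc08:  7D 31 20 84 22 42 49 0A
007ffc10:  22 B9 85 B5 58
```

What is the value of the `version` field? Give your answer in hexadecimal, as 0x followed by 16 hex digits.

0x85B9220A49422284

`version` follows `entries` (2 B), `height` (1 B), so it starts at offset 2 + 1 = 3 and occupies 8 bytes.
Bytes at offsets 3..10: 84 22 42 49 0A 22 B9 85.
In little-endian order the low byte comes first in memory.
Reassemble most-significant byte first: 85 B9 22 0A 49 42 22 84 → 0x85B9220A49422284.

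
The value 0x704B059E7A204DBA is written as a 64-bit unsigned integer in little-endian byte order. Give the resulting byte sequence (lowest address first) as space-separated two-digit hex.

Split into bytes (most-significant first): 70 4B 05 9E 7A 20 4D BA.
In little-endian order the low byte comes first in memory.
So at ascending addresses the bytes are BA 4D 20 7A 9E 05 4B 70.

BA 4D 20 7A 9E 05 4B 70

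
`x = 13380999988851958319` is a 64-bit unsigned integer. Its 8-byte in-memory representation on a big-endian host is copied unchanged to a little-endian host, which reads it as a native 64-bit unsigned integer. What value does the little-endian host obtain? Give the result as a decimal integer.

3450327014477443769

13380999988851958319 in 64-bit hexadecimal is 0xB9B2DC982306E22F.
Stored big-endian, the bytes at ascending addresses are B9 B2 DC 98 23 06 E2 2F.
Read back as little-endian, the first byte is least significant, giving 0x2FE2062398DCB2B9.
0x2FE2062398DCB2B9 = 3450327014477443769.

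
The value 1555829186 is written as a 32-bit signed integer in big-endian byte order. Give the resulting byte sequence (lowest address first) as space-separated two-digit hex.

5C BC 11 C2

1555829186 in hexadecimal, padded to 32 bits, is 0x5CBC11C2.
Split into bytes (most-significant first): 5C BC 11 C2.
Big-endian stores the most-significant byte at the lowest address.
So the memory order matches the most-significant-first order: 5C BC 11 C2.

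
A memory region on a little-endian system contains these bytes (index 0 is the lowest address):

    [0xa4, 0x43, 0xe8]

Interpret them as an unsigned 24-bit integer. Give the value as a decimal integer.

In little-endian order the low byte comes first in memory.
Reassemble most-significant byte first: E8 43 A4 → 0xE843A4.
0xE843A4 = 15221668.

15221668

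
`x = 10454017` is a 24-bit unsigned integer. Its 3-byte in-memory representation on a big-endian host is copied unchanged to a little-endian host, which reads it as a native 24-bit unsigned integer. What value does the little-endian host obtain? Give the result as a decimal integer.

99487

10454017 in 24-bit hexadecimal is 0x9F8401.
Stored big-endian, the bytes at ascending addresses are 9F 84 01.
Read back as little-endian, the first byte is least significant, giving 0x01849F.
0x01849F = 99487.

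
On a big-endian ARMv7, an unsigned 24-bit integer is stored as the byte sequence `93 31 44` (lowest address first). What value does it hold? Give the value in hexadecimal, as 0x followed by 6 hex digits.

0x933144

Big-endian stores the most-significant byte at the lowest address.
The bytes are already most-significant first: 0x933144.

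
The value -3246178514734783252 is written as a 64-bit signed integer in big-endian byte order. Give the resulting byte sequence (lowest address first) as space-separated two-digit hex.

D2 F3 41 D6 FF BA 64 EC

Two's complement of -3246178514734783252 in 64 bits: 3246178514734783252 = 0x2D0CBE2900459B14; invert → 0xD2F341D6FFBA64EB; add 1 → 0xD2F341D6FFBA64EC.
Split into bytes (most-significant first): D2 F3 41 D6 FF BA 64 EC.
Big-endian stores the most-significant byte at the lowest address.
So the memory order matches the most-significant-first order: D2 F3 41 D6 FF BA 64 EC.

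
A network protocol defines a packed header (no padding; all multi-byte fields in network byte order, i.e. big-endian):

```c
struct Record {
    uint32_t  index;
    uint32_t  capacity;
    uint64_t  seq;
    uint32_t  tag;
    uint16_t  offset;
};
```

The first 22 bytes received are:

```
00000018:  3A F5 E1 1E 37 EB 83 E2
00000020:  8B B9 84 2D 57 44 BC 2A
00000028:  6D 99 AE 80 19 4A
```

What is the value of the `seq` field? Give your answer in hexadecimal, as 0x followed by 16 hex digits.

0x8BB9842D5744BC2A

`seq` follows `index` (4 B), `capacity` (4 B), so it starts at offset 4 + 4 = 8 and occupies 8 bytes.
Bytes at offsets 8..15: 8B B9 84 2D 57 44 BC 2A.
In big-endian order the high byte comes first in memory.
The bytes are already most-significant first: 0x8BB9842D5744BC2A.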